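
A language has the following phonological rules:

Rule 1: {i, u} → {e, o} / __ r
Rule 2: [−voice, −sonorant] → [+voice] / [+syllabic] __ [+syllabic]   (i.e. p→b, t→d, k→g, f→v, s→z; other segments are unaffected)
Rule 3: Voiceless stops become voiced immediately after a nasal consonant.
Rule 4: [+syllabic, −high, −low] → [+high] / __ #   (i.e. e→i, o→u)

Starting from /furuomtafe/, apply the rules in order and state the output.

foruomdavi

Rule 1 (pre-rhotic lowering): /u/ is a high vowel immediately before /r/, so it lowers to [o]. /furuomtafe/ → foruomtafe.
Rule 2 (intervocalic voicing): /f/ is a voiceless obstruent between vowels /a/ and /e/, so it voices to [v]. /foruomtafe/ → foruomtave.
Rule 3 (post-nasal voicing): /t/ is a voiceless stop immediately after the nasal /m/, so it voices to [d]. /foruomtave/ → foruomdave.
Rule 4 (final vowel raising): /e/ is a mid vowel in word-final position, so it raises to [i]. /foruomdave/ → foruomdavi.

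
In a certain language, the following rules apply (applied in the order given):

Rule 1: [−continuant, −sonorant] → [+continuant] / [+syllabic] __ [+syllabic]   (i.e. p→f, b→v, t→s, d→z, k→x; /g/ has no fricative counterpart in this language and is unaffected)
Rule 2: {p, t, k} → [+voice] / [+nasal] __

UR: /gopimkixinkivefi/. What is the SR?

gofimgixingivefi

Rule 1 (intervocalic spirantization): /p/ is a stop between vowels /o/ and /i/, so it spirantizes to the fricative [f]. /gopimkixinkivefi/ → gofimkixinkivefi.
Rule 2 (post-nasal voicing): /k/ is a voiceless stop immediately after the nasal /m/, so it voices to [g]. /k/ is a voiceless stop immediately after the nasal /n/, so it voices to [g]. /gofimkixinkivefi/ → gofimgixingivefi.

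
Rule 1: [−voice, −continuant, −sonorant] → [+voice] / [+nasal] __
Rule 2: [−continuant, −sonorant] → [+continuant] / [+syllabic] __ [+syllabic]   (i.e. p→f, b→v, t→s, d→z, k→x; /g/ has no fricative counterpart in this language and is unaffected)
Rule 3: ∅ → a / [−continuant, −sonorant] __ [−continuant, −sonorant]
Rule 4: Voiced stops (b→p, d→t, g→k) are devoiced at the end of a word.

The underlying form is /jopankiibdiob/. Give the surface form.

Rule 1 (post-nasal voicing): /k/ is a voiceless stop immediately after the nasal /n/, so it voices to [g]. /jopankiibdiob/ → jopangiibdiob.
Rule 2 (intervocalic spirantization): /p/ is a stop between vowels /o/ and /a/, so it spirantizes to the fricative [f]. /jopangiibdiob/ → jofangiibdiob.
Rule 3 (stop-cluster a-epenthesis): /b/ and /d/ form a stop–stop cluster, so [a] is inserted between them. /jofangiibdiob/ → jofangiibadiob.
Rule 4 (final devoicing): /b/ is a voiced stop in word-final position, so it devoices to [p]. /jofangiibadiob/ → jofangiibadiop.

jofangiibadiop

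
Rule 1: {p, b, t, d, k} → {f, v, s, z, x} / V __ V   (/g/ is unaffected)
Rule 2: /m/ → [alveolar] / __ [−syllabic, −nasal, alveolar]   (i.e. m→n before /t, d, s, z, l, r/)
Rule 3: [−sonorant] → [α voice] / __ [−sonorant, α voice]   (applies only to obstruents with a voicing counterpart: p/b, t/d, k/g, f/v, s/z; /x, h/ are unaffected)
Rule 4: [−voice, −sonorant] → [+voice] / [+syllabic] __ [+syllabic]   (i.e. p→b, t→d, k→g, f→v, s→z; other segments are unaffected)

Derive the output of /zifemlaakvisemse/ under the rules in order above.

Rule 1 (intervocalic spirantization): no segment meets the environment; /zifemlaakvisemse/ is unchanged.
Rule 2 (nasal place assimilation): /m/ precedes the alveolar consonant /l/, so it assimilates in place to [n]. /m/ precedes the alveolar consonant /s/, so it assimilates in place to [n]. /zifemlaakvisemse/ → zifenlaakvisense.
Rule 3 (regressive voicing assimilation): /k/ precedes the voiced obstruent /v/, so it voices to [g] by assimilation. /zifenlaakvisense/ → zifenlaagvisense.
Rule 4 (intervocalic voicing): /f/ is a voiceless obstruent between vowels /i/ and /e/, so it voices to [v]. /s/ is a voiceless obstruent between vowels /i/ and /e/, so it voices to [z]. /zifenlaagvisense/ → zivenlaagvizense.

zivenlaagvizense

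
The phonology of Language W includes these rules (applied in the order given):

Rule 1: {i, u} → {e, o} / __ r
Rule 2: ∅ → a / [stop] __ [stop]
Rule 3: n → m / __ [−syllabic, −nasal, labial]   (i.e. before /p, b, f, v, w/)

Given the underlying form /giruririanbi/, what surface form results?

Rule 1 (pre-rhotic lowering): /i/ is a high vowel immediately before /r/, so it lowers to [e]. /u/ is a high vowel immediately before /r/, so it lowers to [o]. /i/ is a high vowel immediately before /r/, so it lowers to [e]. /giruririanbi/ → gerorerianbi.
Rule 2 (stop-cluster a-epenthesis): no segment meets the environment; /gerorerianbi/ is unchanged.
Rule 3 (nasal place assimilation): /n/ precedes the labial consonant /b/, so it assimilates in place to [m]. /gerorerianbi/ → geroreriambi.

geroreriambi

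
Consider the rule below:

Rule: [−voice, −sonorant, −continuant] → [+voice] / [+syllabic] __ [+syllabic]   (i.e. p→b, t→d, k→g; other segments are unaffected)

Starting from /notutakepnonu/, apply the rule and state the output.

nodudagepnonu

/t/ is a voiceless stop between vowels /o/ and /u/, so it voices to [d].
/t/ is a voiceless stop between vowels /u/ and /a/, so it voices to [d].
/k/ is a voiceless stop between vowels /a/ and /e/, so it voices to [g].
The other instance of /p/ does not occur in the required environment and remains unchanged.
Surface form: [nodudagepnonu].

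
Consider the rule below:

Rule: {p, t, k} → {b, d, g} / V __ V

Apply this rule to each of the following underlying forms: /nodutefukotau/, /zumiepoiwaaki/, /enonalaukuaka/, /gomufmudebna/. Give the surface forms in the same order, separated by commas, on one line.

/nodutefukotau/: /t/ is a voiceless stop between vowels /u/ and /e/, so it voices to [d]. /k/ is a voiceless stop between vowels /u/ and /o/, so it voices to [g]. /t/ is a voiceless stop between vowels /o/ and /a/, so it voices to [d]. → [nodudefugodau].
/zumiepoiwaaki/: /p/ is a voiceless stop between vowels /e/ and /o/, so it voices to [b]. /k/ is a voiceless stop between vowels /a/ and /i/, so it voices to [g]. → [zumieboiwaagi].
/enonalaukuaka/: /k/ is a voiceless stop between vowels /u/ and /u/, so it voices to [g]. /k/ is a voiceless stop between vowels /a/ and /a/, so it voices to [g]. → [enonalauguaga].
/gomufmudebna/: the rule's environment is not met; surfaces unchanged as [gomufmudebna].

nodudefugodau, zumieboiwaagi, enonalauguaga, gomufmudebna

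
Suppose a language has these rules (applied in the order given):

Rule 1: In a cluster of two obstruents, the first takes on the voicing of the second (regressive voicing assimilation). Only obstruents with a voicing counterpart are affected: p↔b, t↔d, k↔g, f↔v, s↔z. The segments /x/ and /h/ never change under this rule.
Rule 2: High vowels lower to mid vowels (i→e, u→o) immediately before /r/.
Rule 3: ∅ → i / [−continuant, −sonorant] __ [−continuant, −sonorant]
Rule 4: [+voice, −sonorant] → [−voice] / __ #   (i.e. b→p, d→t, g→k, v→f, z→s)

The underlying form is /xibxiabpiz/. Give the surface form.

xipxiapipis

Rule 1 (regressive voicing assimilation): /b/ precedes the voiceless obstruent /x/, so it devoices to [p] by assimilation. /b/ precedes the voiceless obstruent /p/, so it devoices to [p] by assimilation. /xibxiabpiz/ → xipxiappiz.
Rule 2 (pre-rhotic lowering): no segment meets the environment; /xipxiappiz/ is unchanged.
Rule 3 (stop-cluster i-epenthesis): /p/ and /p/ form a stop–stop cluster, so [i] is inserted between them. /xipxiappiz/ → xipxiapipiz.
Rule 4 (final devoicing): /z/ is a voiced obstruent in word-final position, so it devoices to [s]. /xipxiapipiz/ → xipxiapipis.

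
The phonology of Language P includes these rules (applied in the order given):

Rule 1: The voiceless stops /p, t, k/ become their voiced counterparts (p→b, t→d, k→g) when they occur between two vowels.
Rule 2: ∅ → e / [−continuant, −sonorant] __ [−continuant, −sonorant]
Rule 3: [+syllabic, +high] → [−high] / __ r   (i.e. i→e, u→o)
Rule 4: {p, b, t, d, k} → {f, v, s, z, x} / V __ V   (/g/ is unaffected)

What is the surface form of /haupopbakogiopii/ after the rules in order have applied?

Rule 1 (intervocalic voicing): /p/ is a voiceless stop between vowels /u/ and /o/, so it voices to [b]. /k/ is a voiceless stop between vowels /a/ and /o/, so it voices to [g]. /p/ is a voiceless stop between vowels /o/ and /i/, so it voices to [b]. /haupopbakogiopii/ → haubopbagogiobii.
Rule 2 (stop-cluster e-epenthesis): /p/ and /b/ form a stop–stop cluster, so [e] is inserted between them. /haubopbagogiobii/ → haubopebagogiobii.
Rule 3 (pre-rhotic lowering): no segment meets the environment; /haubopebagogiobii/ is unchanged.
Rule 4 (intervocalic spirantization): /b/ is a stop between vowels /u/ and /o/, so it spirantizes to the fricative [v]. /p/ is a stop between vowels /o/ and /e/, so it spirantizes to the fricative [f]. /b/ is a stop between vowels /e/ and /a/, so it spirantizes to the fricative [v]. /b/ is a stop between vowels /o/ and /i/, so it spirantizes to the fricative [v]. /haubopebagogiobii/ → hauvofevagogiovii.

hauvofevagogiovii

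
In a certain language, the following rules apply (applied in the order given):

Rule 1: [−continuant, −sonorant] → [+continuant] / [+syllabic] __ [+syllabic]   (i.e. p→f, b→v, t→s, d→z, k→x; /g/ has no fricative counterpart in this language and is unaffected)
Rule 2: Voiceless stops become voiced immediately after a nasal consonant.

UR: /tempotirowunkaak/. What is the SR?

tembosirowungaak

Rule 1 (intervocalic spirantization): /t/ is a stop between vowels /o/ and /i/, so it spirantizes to the fricative [s]. /tempotirowunkaak/ → temposirowunkaak.
Rule 2 (post-nasal voicing): /p/ is a voiceless stop immediately after the nasal /m/, so it voices to [b]. /k/ is a voiceless stop immediately after the nasal /n/, so it voices to [g]. /temposirowunkaak/ → tembosirowungaak.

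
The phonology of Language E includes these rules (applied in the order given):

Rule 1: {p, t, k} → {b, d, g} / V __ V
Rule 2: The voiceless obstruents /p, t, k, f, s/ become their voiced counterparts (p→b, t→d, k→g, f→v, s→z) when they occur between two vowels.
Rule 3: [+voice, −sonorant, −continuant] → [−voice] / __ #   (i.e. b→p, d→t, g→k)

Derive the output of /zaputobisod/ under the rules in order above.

zabudobizot

Rule 1 (intervocalic voicing): /p/ is a voiceless stop between vowels /a/ and /u/, so it voices to [b]. /t/ is a voiceless stop between vowels /u/ and /o/, so it voices to [d]. /zaputobisod/ → zabudobisod.
Rule 2 (intervocalic voicing): /s/ is a voiceless obstruent between vowels /i/ and /o/, so it voices to [z]. /zabudobisod/ → zabudobizod.
Rule 3 (final devoicing): /d/ is a voiced stop in word-final position, so it devoices to [t]. /zabudobizod/ → zabudobizot.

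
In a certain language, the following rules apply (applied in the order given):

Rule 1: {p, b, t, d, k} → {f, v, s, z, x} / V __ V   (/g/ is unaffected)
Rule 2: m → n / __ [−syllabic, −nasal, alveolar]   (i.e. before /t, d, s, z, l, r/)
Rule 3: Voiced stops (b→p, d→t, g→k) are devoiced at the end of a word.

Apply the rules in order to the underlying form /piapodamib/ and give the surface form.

Rule 1 (intervocalic spirantization): /p/ is a stop between vowels /a/ and /o/, so it spirantizes to the fricative [f]. /d/ is a stop between vowels /o/ and /a/, so it spirantizes to the fricative [z]. /piapodamib/ → piafozamib.
Rule 2 (nasal place assimilation): no segment meets the environment; /piafozamib/ is unchanged.
Rule 3 (final devoicing): /b/ is a voiced stop in word-final position, so it devoices to [p]. /piafozamib/ → piafozamip.

piafozamip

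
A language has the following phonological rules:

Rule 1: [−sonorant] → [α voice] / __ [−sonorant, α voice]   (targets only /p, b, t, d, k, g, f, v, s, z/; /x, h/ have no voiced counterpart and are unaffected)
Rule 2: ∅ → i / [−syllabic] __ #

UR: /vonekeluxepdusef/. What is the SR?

Rule 1 (regressive voicing assimilation): /p/ precedes the voiced obstruent /d/, so it voices to [b] by assimilation. /vonekeluxepdusef/ → vonekeluxebdusef.
Rule 2 (final i-epenthesis): the form ends in the consonant /f/, so [i] is inserted word-finally. /vonekeluxebdusef/ → vonekeluxebdusefi.

vonekeluxebdusefi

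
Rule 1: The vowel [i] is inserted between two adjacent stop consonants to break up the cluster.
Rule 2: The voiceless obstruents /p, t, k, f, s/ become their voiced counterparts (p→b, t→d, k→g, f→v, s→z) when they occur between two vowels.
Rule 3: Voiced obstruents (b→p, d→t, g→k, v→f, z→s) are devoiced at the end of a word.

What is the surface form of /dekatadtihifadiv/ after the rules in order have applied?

Rule 1 (stop-cluster i-epenthesis): /d/ and /t/ form a stop–stop cluster, so [i] is inserted between them. /dekatadtihifadiv/ → dekataditihifadiv.
Rule 2 (intervocalic voicing): /k/ is a voiceless obstruent between vowels /e/ and /a/, so it voices to [g]. /t/ is a voiceless obstruent between vowels /a/ and /a/, so it voices to [d]. /t/ is a voiceless obstruent between vowels /i/ and /i/, so it voices to [d]. /f/ is a voiceless obstruent between vowels /i/ and /a/, so it voices to [v]. /dekataditihifadiv/ → degadadidihivadiv.
Rule 3 (final devoicing): /v/ is a voiced obstruent in word-final position, so it devoices to [f]. /degadadidihivadiv/ → degadadidihivadif.

degadadidihivadif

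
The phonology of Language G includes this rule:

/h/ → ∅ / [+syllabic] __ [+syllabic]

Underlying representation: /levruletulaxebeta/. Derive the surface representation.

No segment of /levruletulaxebeta/ meets the structural description of the rule, so the form surfaces unchanged.

levruletulaxebeta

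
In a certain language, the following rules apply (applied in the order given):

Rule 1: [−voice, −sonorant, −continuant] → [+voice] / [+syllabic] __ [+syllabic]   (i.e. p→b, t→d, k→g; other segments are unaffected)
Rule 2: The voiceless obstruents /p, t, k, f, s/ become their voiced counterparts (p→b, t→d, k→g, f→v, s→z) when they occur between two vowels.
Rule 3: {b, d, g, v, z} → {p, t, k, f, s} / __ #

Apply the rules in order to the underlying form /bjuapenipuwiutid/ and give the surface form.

bjuabenibuwiudit

Rule 1 (intervocalic voicing): /p/ is a voiceless stop between vowels /a/ and /e/, so it voices to [b]. /p/ is a voiceless stop between vowels /i/ and /u/, so it voices to [b]. /t/ is a voiceless stop between vowels /u/ and /i/, so it voices to [d]. /bjuapenipuwiutid/ → bjuabenibuwiudid.
Rule 2 (intervocalic voicing): no segment meets the environment; /bjuabenibuwiudid/ is unchanged.
Rule 3 (final devoicing): /d/ is a voiced obstruent in word-final position, so it devoices to [t]. /bjuabenibuwiudid/ → bjuabenibuwiudit.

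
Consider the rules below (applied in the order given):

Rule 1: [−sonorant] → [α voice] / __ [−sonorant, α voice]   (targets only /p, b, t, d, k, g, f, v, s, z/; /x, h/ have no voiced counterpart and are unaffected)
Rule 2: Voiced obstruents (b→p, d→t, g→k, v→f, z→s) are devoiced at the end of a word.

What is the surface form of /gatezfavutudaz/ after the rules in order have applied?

Rule 1 (regressive voicing assimilation): /z/ precedes the voiceless obstruent /f/, so it devoices to [s] by assimilation. /gatezfavutudaz/ → gatesfavutudaz.
Rule 2 (final devoicing): /z/ is a voiced obstruent in word-final position, so it devoices to [s]. /gatesfavutudaz/ → gatesfavutudas.

gatesfavutudas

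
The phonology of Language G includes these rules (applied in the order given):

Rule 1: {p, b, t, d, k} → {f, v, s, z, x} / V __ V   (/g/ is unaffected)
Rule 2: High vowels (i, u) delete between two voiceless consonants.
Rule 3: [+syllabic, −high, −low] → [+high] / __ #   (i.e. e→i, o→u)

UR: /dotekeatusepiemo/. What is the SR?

dosexeassefiemu

Rule 1 (intervocalic spirantization): /t/ is a stop between vowels /o/ and /e/, so it spirantizes to the fricative [s]. /k/ is a stop between vowels /e/ and /e/, so it spirantizes to the fricative [x]. /t/ is a stop between vowels /a/ and /u/, so it spirantizes to the fricative [s]. /p/ is a stop between vowels /e/ and /i/, so it spirantizes to the fricative [f]. /dotekeatusepiemo/ → dosexeasusefiemo.
Rule 2 (high vowel syncope): /u/ is a high vowel flanked by voiceless consonants /s/ and /s/, so it deletes. /dosexeasusefiemo/ → dosexeassefiemo.
Rule 3 (final vowel raising): /o/ is a mid vowel in word-final position, so it raises to [u]. /dosexeassefiemo/ → dosexeassefiemu.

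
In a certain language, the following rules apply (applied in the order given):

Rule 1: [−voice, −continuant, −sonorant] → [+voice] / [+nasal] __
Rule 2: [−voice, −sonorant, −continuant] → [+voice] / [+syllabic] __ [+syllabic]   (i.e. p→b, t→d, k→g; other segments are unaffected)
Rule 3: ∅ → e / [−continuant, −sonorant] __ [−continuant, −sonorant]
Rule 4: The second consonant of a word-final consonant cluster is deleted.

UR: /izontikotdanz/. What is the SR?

izondigotedan

Rule 1 (post-nasal voicing): /t/ is a voiceless stop immediately after the nasal /n/, so it voices to [d]. /izontikotdanz/ → izondikotdanz.
Rule 2 (intervocalic voicing): /k/ is a voiceless stop between vowels /i/ and /o/, so it voices to [g]. /izondikotdanz/ → izondigotdanz.
Rule 3 (stop-cluster e-epenthesis): /t/ and /d/ form a stop–stop cluster, so [e] is inserted between them. /izondigotdanz/ → izondigotedanz.
Rule 4 (final cluster simplification): /z/ is the second consonant of a word-final cluster /nz/, so it deletes. /izondigotedanz/ → izondigotedan.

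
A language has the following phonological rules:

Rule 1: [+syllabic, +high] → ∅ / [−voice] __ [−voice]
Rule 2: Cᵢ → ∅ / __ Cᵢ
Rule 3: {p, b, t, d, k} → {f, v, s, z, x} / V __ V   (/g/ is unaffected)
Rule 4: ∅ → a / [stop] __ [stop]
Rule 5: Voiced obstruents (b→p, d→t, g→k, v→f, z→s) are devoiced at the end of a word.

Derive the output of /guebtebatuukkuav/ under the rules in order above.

Rule 1 (high vowel syncope): no segment meets the environment; /guebtebatuukkuav/ is unchanged.
Rule 2 (degemination): /kk/ is a geminate; the first /k/ deletes. /guebtebatuukkuav/ → guebtebatuukuav.
Rule 3 (intervocalic spirantization): /b/ is a stop between vowels /e/ and /a/, so it spirantizes to the fricative [v]. /t/ is a stop between vowels /a/ and /u/, so it spirantizes to the fricative [s]. /k/ is a stop between vowels /u/ and /u/, so it spirantizes to the fricative [x]. /guebtebatuukuav/ → guebtevasuuxuav.
Rule 4 (stop-cluster a-epenthesis): /b/ and /t/ form a stop–stop cluster, so [a] is inserted between them. /guebtevasuuxuav/ → guebatevasuuxuav.
Rule 5 (final devoicing): /v/ is a voiced obstruent in word-final position, so it devoices to [f]. /guebatevasuuxuav/ → guebatevasuuxuaf.

guebatevasuuxuaf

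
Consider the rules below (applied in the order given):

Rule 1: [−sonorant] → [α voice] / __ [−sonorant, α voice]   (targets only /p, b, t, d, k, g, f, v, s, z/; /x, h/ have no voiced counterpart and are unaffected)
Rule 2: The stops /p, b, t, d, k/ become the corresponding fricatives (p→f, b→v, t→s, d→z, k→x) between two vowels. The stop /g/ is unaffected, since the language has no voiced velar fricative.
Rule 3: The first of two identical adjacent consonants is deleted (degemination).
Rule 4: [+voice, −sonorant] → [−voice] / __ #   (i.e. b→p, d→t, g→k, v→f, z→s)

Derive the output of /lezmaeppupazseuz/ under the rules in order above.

Rule 1 (regressive voicing assimilation): /z/ precedes the voiceless obstruent /s/, so it devoices to [s] by assimilation. /lezmaeppupazseuz/ → lezmaeppupasseuz.
Rule 2 (intervocalic spirantization): /p/ is a stop between vowels /u/ and /a/, so it spirantizes to the fricative [f]. /lezmaeppupasseuz/ → lezmaeppufasseuz.
Rule 3 (degemination): /pp/ is a geminate; the first /p/ deletes. /ss/ is a geminate; the first /s/ deletes. /lezmaeppufasseuz/ → lezmaepufaseuz.
Rule 4 (final devoicing): /z/ is a voiced obstruent in word-final position, so it devoices to [s]. /lezmaepufaseuz/ → lezmaepufaseus.

lezmaepufaseus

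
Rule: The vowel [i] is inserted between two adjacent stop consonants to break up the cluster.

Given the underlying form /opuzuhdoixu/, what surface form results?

No segment of /opuzuhdoixu/ meets the structural description of the rule, so the form surfaces unchanged.

opuzuhdoixu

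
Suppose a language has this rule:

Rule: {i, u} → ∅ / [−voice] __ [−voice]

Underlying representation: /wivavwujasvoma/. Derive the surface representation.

wivavwujasvoma

No segment of /wivavwujasvoma/ meets the structural description of the rule, so the form surfaces unchanged.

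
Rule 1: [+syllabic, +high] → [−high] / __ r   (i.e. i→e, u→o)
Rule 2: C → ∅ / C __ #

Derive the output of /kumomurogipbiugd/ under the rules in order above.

Rule 1 (pre-rhotic lowering): /u/ is a high vowel immediately before /r/, so it lowers to [o]. /kumomurogipbiugd/ → kumomorogipbiugd.
Rule 2 (final cluster simplification): /d/ is the second consonant of a word-final cluster /gd/, so it deletes. /kumomorogipbiugd/ → kumomorogipbiug.

kumomorogipbiug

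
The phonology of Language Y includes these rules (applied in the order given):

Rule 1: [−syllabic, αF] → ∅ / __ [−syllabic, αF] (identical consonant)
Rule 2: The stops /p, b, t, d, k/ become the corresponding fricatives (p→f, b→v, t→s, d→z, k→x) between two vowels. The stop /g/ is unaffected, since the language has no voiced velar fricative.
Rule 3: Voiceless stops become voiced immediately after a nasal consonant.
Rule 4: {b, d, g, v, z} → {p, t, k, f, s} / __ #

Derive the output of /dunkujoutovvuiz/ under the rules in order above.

Rule 1 (degemination): /vv/ is a geminate; the first /v/ deletes. /dunkujoutovvuiz/ → dunkujoutovuiz.
Rule 2 (intervocalic spirantization): /t/ is a stop between vowels /u/ and /o/, so it spirantizes to the fricative [s]. /dunkujoutovuiz/ → dunkujousovuiz.
Rule 3 (post-nasal voicing): /k/ is a voiceless stop immediately after the nasal /n/, so it voices to [g]. /dunkujousovuiz/ → dungujousovuiz.
Rule 4 (final devoicing): /z/ is a voiced obstruent in word-final position, so it devoices to [s]. /dungujousovuiz/ → dungujousovuis.

dungujousovuis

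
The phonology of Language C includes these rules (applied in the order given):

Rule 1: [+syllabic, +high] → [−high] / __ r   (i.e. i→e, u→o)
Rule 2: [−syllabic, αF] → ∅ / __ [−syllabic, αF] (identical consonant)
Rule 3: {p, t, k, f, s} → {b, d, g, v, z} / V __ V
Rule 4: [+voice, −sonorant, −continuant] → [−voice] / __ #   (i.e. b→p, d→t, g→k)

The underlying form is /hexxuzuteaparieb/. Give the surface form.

hexuzudeabariep

Rule 1 (pre-rhotic lowering): no segment meets the environment; /hexxuzuteaparieb/ is unchanged.
Rule 2 (degemination): /xx/ is a geminate; the first /x/ deletes. /hexxuzuteaparieb/ → hexuzuteaparieb.
Rule 3 (intervocalic voicing): /t/ is a voiceless obstruent between vowels /u/ and /e/, so it voices to [d]. /p/ is a voiceless obstruent between vowels /a/ and /a/, so it voices to [b]. /hexuzuteaparieb/ → hexuzudeabarieb.
Rule 4 (final devoicing): /b/ is a voiced stop in word-final position, so it devoices to [p]. /hexuzudeabarieb/ → hexuzudeabariep.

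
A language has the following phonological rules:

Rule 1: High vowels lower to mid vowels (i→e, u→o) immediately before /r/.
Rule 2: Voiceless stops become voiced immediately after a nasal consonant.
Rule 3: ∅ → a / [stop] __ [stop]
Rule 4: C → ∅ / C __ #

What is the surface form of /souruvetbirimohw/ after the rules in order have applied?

Rule 1 (pre-rhotic lowering): /u/ is a high vowel immediately before /r/, so it lowers to [o]. /i/ is a high vowel immediately before /r/, so it lowers to [e]. /souruvetbirimohw/ → sooruvetberimohw.
Rule 2 (post-nasal voicing): no segment meets the environment; /sooruvetberimohw/ is unchanged.
Rule 3 (stop-cluster a-epenthesis): /t/ and /b/ form a stop–stop cluster, so [a] is inserted between them. /sooruvetberimohw/ → sooruvetaberimohw.
Rule 4 (final cluster simplification): /w/ is the second consonant of a word-final cluster /hw/, so it deletes. /sooruvetaberimohw/ → sooruvetaberimoh.

sooruvetaberimoh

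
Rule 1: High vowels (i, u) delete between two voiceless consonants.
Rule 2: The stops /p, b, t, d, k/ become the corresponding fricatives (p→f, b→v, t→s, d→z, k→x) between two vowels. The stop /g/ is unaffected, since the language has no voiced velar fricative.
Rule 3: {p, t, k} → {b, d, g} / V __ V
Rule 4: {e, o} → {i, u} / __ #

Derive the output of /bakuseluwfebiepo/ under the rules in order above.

Rule 1 (high vowel syncope): /u/ is a high vowel flanked by voiceless consonants /k/ and /s/, so it deletes. /bakuseluwfebiepo/ → bakseluwfebiepo.
Rule 2 (intervocalic spirantization): /b/ is a stop between vowels /e/ and /i/, so it spirantizes to the fricative [v]. /p/ is a stop between vowels /e/ and /o/, so it spirantizes to the fricative [f]. /bakseluwfebiepo/ → bakseluwfeviefo.
Rule 3 (intervocalic voicing): no segment meets the environment; /bakseluwfeviefo/ is unchanged.
Rule 4 (final vowel raising): /o/ is a mid vowel in word-final position, so it raises to [u]. /bakseluwfeviefo/ → bakseluwfeviefu.

bakseluwfeviefu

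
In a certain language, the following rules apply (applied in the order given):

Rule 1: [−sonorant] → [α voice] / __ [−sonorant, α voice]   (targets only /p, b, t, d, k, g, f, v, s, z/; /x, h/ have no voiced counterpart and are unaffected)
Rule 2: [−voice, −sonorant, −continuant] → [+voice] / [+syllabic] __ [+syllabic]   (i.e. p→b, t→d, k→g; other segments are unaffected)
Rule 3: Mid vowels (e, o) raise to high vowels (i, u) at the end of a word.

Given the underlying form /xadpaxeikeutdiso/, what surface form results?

xatpaxeigeuddisu

Rule 1 (regressive voicing assimilation): /d/ precedes the voiceless obstruent /p/, so it devoices to [t] by assimilation. /t/ precedes the voiced obstruent /d/, so it voices to [d] by assimilation. /xadpaxeikeutdiso/ → xatpaxeikeuddiso.
Rule 2 (intervocalic voicing): /k/ is a voiceless stop between vowels /i/ and /e/, so it voices to [g]. /xatpaxeikeuddiso/ → xatpaxeigeuddiso.
Rule 3 (final vowel raising): /o/ is a mid vowel in word-final position, so it raises to [u]. /xatpaxeigeuddiso/ → xatpaxeigeuddisu.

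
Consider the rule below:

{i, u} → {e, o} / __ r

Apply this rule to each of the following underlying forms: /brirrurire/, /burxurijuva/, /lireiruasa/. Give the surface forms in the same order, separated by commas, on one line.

/brirrurire/: /i/ is a high vowel immediately before /r/, so it lowers to [e]. /u/ is a high vowel immediately before /r/, so it lowers to [o]. /i/ is a high vowel immediately before /r/, so it lowers to [e]. → [brerrorere].
/burxurijuva/: /u/ is a high vowel immediately before /r/, so it lowers to [o]. /u/ is a high vowel immediately before /r/, so it lowers to [o]. → [borxorijuva].
/lireiruasa/: /i/ is a high vowel immediately before /r/, so it lowers to [e]. /i/ is a high vowel immediately before /r/, so it lowers to [e]. → [lereeruasa].

brerrorere, borxorijuva, lereeruasa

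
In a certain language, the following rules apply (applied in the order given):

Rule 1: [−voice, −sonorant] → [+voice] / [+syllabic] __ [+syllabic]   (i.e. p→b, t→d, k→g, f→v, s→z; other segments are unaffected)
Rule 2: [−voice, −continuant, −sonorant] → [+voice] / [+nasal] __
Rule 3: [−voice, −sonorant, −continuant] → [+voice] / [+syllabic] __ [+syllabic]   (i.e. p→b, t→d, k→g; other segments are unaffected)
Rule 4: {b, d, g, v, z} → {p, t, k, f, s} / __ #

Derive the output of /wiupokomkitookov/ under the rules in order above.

Rule 1 (intervocalic voicing): /p/ is a voiceless obstruent between vowels /u/ and /o/, so it voices to [b]. /k/ is a voiceless obstruent between vowels /o/ and /o/, so it voices to [g]. /t/ is a voiceless obstruent between vowels /i/ and /o/, so it voices to [d]. /k/ is a voiceless obstruent between vowels /o/ and /o/, so it voices to [g]. /wiupokomkitookov/ → wiubogomkidoogov.
Rule 2 (post-nasal voicing): /k/ is a voiceless stop immediately after the nasal /m/, so it voices to [g]. /wiubogomkidoogov/ → wiubogomgidoogov.
Rule 3 (intervocalic voicing): no segment meets the environment; /wiubogomgidoogov/ is unchanged.
Rule 4 (final devoicing): /v/ is a voiced obstruent in word-final position, so it devoices to [f]. /wiubogomgidoogov/ → wiubogomgidoogof.

wiubogomgidoogof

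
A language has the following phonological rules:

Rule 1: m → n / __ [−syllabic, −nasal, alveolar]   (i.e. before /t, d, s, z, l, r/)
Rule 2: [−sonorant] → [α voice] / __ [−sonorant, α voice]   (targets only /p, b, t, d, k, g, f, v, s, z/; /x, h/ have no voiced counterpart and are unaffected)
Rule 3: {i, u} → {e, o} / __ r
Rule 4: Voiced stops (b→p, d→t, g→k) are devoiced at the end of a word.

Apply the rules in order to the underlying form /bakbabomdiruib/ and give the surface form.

Rule 1 (nasal place assimilation): /m/ precedes the alveolar consonant /d/, so it assimilates in place to [n]. /bakbabomdiruib/ → bakbabondiruib.
Rule 2 (regressive voicing assimilation): /k/ precedes the voiced obstruent /b/, so it voices to [g] by assimilation. /bakbabondiruib/ → bagbabondiruib.
Rule 3 (pre-rhotic lowering): /i/ is a high vowel immediately before /r/, so it lowers to [e]. /bagbabondiruib/ → bagbabonderuib.
Rule 4 (final devoicing): /b/ is a voiced stop in word-final position, so it devoices to [p]. /bagbabonderuib/ → bagbabonderuip.

bagbabonderuip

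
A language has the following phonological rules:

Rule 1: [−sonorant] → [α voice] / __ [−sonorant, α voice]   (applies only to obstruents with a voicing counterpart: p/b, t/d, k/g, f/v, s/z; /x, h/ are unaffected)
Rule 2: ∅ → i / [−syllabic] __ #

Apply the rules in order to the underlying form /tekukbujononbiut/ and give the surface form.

Rule 1 (regressive voicing assimilation): /k/ precedes the voiced obstruent /b/, so it voices to [g] by assimilation. /tekukbujononbiut/ → tekugbujononbiut.
Rule 2 (final i-epenthesis): the form ends in the consonant /t/, so [i] is inserted word-finally. /tekugbujononbiut/ → tekugbujononbiuti.

tekugbujononbiuti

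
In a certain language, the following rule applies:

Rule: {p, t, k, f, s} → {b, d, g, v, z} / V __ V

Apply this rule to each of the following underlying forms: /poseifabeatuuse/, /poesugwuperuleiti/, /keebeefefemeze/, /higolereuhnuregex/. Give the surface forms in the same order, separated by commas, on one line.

pozeivabeaduuze, poezugwuberuleidi, keebeevevemeze, higolereuhnuregex

/poseifabeatuuse/: /s/ is a voiceless obstruent between vowels /o/ and /e/, so it voices to [z]. /f/ is a voiceless obstruent between vowels /i/ and /a/, so it voices to [v]. /t/ is a voiceless obstruent between vowels /a/ and /u/, so it voices to [d]. /s/ is a voiceless obstruent between vowels /u/ and /e/, so it voices to [z]. → [pozeivabeaduuze].
/poesugwuperuleiti/: /s/ is a voiceless obstruent between vowels /e/ and /u/, so it voices to [z]. /p/ is a voiceless obstruent between vowels /u/ and /e/, so it voices to [b]. /t/ is a voiceless obstruent between vowels /i/ and /i/, so it voices to [d]. → [poezugwuberuleidi].
/keebeefefemeze/: /f/ is a voiceless obstruent between vowels /e/ and /e/, so it voices to [v]. /f/ is a voiceless obstruent between vowels /e/ and /e/, so it voices to [v]. → [keebeevevemeze].
/higolereuhnuregex/: the rule's environment is not met; surfaces unchanged as [higolereuhnuregex].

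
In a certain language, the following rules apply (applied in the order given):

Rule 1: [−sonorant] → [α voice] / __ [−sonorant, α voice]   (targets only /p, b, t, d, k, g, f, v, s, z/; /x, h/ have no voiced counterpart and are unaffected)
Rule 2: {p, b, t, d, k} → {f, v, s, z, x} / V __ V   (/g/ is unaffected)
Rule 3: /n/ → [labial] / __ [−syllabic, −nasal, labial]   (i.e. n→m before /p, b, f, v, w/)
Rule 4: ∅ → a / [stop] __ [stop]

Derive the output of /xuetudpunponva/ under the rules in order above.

xuesutapumpomva

Rule 1 (regressive voicing assimilation): /d/ precedes the voiceless obstruent /p/, so it devoices to [t] by assimilation. /xuetudpunponva/ → xuetutpunponva.
Rule 2 (intervocalic spirantization): /t/ is a stop between vowels /e/ and /u/, so it spirantizes to the fricative [s]. /xuetutpunponva/ → xuesutpunponva.
Rule 3 (nasal place assimilation): /n/ precedes the labial consonant /p/, so it assimilates in place to [m]. /n/ precedes the labial consonant /v/, so it assimilates in place to [m]. /xuesutpunponva/ → xuesutpumpomva.
Rule 4 (stop-cluster a-epenthesis): /t/ and /p/ form a stop–stop cluster, so [a] is inserted between them. /xuesutpumpomva/ → xuesutapumpomva.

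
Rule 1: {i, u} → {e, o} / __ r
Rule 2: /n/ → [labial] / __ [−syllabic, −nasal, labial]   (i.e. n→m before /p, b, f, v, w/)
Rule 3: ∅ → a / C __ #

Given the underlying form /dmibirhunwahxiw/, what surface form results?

dmiberhumwahxiwa

Rule 1 (pre-rhotic lowering): /i/ is a high vowel immediately before /r/, so it lowers to [e]. /dmibirhunwahxiw/ → dmiberhunwahxiw.
Rule 2 (nasal place assimilation): /n/ precedes the labial consonant /w/, so it assimilates in place to [m]. /dmiberhunwahxiw/ → dmiberhumwahxiw.
Rule 3 (final a-epenthesis): the form ends in the consonant /w/, so [a] is inserted word-finally. /dmiberhumwahxiw/ → dmiberhumwahxiwa.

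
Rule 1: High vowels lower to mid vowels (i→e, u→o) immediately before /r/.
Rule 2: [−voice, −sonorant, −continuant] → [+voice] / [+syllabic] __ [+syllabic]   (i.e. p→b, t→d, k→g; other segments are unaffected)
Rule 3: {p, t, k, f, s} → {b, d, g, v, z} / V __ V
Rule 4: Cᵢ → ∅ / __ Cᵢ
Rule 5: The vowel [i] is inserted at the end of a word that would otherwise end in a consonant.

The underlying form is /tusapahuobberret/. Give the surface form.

Rule 1 (pre-rhotic lowering): no segment meets the environment; /tusapahuobberret/ is unchanged.
Rule 2 (intervocalic voicing): /p/ is a voiceless stop between vowels /a/ and /a/, so it voices to [b]. /tusapahuobberret/ → tusabahuobberret.
Rule 3 (intervocalic voicing): /s/ is a voiceless obstruent between vowels /u/ and /a/, so it voices to [z]. /tusabahuobberret/ → tuzabahuobberret.
Rule 4 (degemination): /bb/ is a geminate; the first /b/ deletes. /rr/ is a geminate; the first /r/ deletes. /tuzabahuobberret/ → tuzabahuoberet.
Rule 5 (final i-epenthesis): the form ends in the consonant /t/, so [i] is inserted word-finally. /tuzabahuoberet/ → tuzabahuobereti.

tuzabahuobereti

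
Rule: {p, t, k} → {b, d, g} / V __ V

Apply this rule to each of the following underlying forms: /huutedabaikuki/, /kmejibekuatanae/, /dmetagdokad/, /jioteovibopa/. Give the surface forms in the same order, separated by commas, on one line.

/huutedabaikuki/: /t/ is a voiceless stop between vowels /u/ and /e/, so it voices to [d]. /k/ is a voiceless stop between vowels /i/ and /u/, so it voices to [g]. /k/ is a voiceless stop between vowels /u/ and /i/, so it voices to [g]. → [huudedabaigugi].
/kmejibekuatanae/: /k/ is a voiceless stop between vowels /e/ and /u/, so it voices to [g]. /t/ is a voiceless stop between vowels /a/ and /a/, so it voices to [d]. → [kmejibeguadanae].
/dmetagdokad/: /t/ is a voiceless stop between vowels /e/ and /a/, so it voices to [d]. /k/ is a voiceless stop between vowels /o/ and /a/, so it voices to [g]. → [dmedagdogad].
/jioteovibopa/: /t/ is a voiceless stop between vowels /o/ and /e/, so it voices to [d]. /p/ is a voiceless stop between vowels /o/ and /a/, so it voices to [b]. → [jiodeoviboba].

huudedabaigugi, kmejibeguadanae, dmedagdogad, jiodeoviboba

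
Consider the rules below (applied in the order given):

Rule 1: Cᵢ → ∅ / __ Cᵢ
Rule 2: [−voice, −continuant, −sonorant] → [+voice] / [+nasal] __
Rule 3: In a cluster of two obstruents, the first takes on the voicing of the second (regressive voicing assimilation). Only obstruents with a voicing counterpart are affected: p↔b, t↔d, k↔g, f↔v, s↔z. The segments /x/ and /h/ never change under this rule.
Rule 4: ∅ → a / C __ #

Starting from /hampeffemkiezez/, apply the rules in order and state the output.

Rule 1 (degemination): /ff/ is a geminate; the first /f/ deletes. /hampeffemkiezez/ → hampefemkiezez.
Rule 2 (post-nasal voicing): /p/ is a voiceless stop immediately after the nasal /m/, so it voices to [b]. /k/ is a voiceless stop immediately after the nasal /m/, so it voices to [g]. /hampefemkiezez/ → hambefemgiezez.
Rule 3 (regressive voicing assimilation): no segment meets the environment; /hambefemgiezez/ is unchanged.
Rule 4 (final a-epenthesis): the form ends in the consonant /z/, so [a] is inserted word-finally. /hambefemgiezez/ → hambefemgiezeza.

hambefemgiezeza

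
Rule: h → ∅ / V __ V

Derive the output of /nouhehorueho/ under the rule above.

/h/ occurs between vowels /u/ and /e/, so it deletes.
/h/ occurs between vowels /e/ and /o/, so it deletes.
/h/ occurs between vowels /e/ and /o/, so it deletes.
Surface form: [noueorueo].

noueorueo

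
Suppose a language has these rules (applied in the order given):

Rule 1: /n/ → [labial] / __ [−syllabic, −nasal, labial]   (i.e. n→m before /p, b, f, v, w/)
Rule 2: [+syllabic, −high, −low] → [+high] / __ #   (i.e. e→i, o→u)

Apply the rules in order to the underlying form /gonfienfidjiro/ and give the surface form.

gomfiemfidjiru

Rule 1 (nasal place assimilation): /n/ precedes the labial consonant /f/, so it assimilates in place to [m]. /n/ precedes the labial consonant /f/, so it assimilates in place to [m]. /gonfienfidjiro/ → gomfiemfidjiro.
Rule 2 (final vowel raising): /o/ is a mid vowel in word-final position, so it raises to [u]. /gomfiemfidjiro/ → gomfiemfidjiru.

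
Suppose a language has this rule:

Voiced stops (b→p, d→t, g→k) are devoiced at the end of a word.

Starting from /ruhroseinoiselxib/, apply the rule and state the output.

/b/ is a voiced stop in word-final position, so it devoices to [p].
Surface form: [ruhroseinoiselxip].

ruhroseinoiselxip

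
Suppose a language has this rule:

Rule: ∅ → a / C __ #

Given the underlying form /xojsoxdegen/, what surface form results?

xojsoxdegena

the form ends in the consonant /n/, so [a] is inserted word-finally.
Surface form: [xojsoxdegena].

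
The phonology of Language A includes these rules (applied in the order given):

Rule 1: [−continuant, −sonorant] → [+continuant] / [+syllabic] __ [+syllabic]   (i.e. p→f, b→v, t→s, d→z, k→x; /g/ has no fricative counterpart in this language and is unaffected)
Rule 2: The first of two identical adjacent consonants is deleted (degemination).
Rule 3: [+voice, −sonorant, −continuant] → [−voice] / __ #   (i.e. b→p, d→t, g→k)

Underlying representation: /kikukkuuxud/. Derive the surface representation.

kixukuuxut

Rule 1 (intervocalic spirantization): /k/ is a stop between vowels /i/ and /u/, so it spirantizes to the fricative [x]. /kikukkuuxud/ → kixukkuuxud.
Rule 2 (degemination): /kk/ is a geminate; the first /k/ deletes. /kixukkuuxud/ → kixukuuxud.
Rule 3 (final devoicing): /d/ is a voiced stop in word-final position, so it devoices to [t]. /kixukuuxud/ → kixukuuxut.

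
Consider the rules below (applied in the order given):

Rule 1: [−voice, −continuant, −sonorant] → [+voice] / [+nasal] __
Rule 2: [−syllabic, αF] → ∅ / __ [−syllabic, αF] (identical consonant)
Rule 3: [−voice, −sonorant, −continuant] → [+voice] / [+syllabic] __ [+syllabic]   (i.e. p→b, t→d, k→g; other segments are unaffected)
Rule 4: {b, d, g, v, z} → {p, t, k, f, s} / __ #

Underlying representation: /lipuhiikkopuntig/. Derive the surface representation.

libuhiigobundik

Rule 1 (post-nasal voicing): /t/ is a voiceless stop immediately after the nasal /n/, so it voices to [d]. /lipuhiikkopuntig/ → lipuhiikkopundig.
Rule 2 (degemination): /kk/ is a geminate; the first /k/ deletes. /lipuhiikkopundig/ → lipuhiikopundig.
Rule 3 (intervocalic voicing): /p/ is a voiceless stop between vowels /i/ and /u/, so it voices to [b]. /k/ is a voiceless stop between vowels /i/ and /o/, so it voices to [g]. /p/ is a voiceless stop between vowels /o/ and /u/, so it voices to [b]. /lipuhiikopundig/ → libuhiigobundig.
Rule 4 (final devoicing): /g/ is a voiced obstruent in word-final position, so it devoices to [k]. /libuhiigobundig/ → libuhiigobundik.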